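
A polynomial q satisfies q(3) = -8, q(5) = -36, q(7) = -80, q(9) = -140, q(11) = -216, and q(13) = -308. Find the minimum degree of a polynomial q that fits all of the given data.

2

Forward differences of the values at n = 3, 5, 7, 9, 11, 13:
  q  : -8  -36  -80  -140  -216  -308
  Δ  : -28  -44  -60  -76  -92
  Δ^2: -16  -16  -16  -16
  Δ^3: 0  0  0
  Δ^4: 0  0
  Δ^5: 0
The second differences are constant (-16) and nonzero, while all higher differences vanish, so the minimal degree is 2.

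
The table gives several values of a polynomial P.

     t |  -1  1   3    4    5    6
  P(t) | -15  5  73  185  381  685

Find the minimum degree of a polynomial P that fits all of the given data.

3

Divided differences on the nodes -1, 1, 3, 4, 5, 6:
  order 0: -15  5  73  185  381  685
  order 1: 10  34  112  196  304
  order 2: 6  26  42  54
  order 3: 4  4  4
  order 4: 0  0
  order 5: 0
The order-3 divided differences are all 4 (nonzero) and every higher order vanishes, so the data lies on a polynomial of degree exactly 3.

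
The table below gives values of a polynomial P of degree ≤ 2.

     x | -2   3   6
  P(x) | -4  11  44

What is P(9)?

Using the Lagrange interpolation formula with nodes -2, 3, 6:
  L_0(x) = (x - 3)(x - 6) / 40
  L_1(x) = (x + 2)(x - 6) / -15
  L_2(x) = (x + 2)(x - 3) / 24
Then P(x) = -4·L_0(x) + 11·L_1(x) + 44·L_2(x).
Expanding and collecting terms gives P(x) = x^2 + 2x - 4.
Evaluating at x = 9: P(9) = 95.

95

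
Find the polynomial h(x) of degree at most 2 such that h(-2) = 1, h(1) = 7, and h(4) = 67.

Write h(x) = ax^2 + bx + c. Substituting each data point gives a linear system:
  4a - 2b + c = 1
  a + b + c = 7
  16a + 4b + c = 67
Solving the system yields a = 3, b = 5, c = -1.
So h(x) = 3x² + 5x - 1.
Check: h(1) = 7. ✓

h(x) = 3x^2 + 5x - 1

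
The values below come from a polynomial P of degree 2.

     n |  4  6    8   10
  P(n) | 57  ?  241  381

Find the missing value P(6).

133

The 3 known points determine the degree-2 polynomial uniquely.
Write P(n) = an^2 + bn + c. Substituting each data point gives a linear system:
  16a + 4b + c = 57
  64a + 8b + c = 241
  100a + 10b + c = 381
Solving the system yields a = 4, b = -2, c = 1.
So P(n) = 4n^2 - 2n + 1.
Then P(6) = 133.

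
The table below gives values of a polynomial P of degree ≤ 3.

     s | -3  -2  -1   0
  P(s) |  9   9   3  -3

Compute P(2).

Forward differences of the values at s = -3, -2, -1, 0:
  P  : 9  9  3  -3
  Δ  : 0  -6  -6
  Δ^2: -6  0
  Δ^3: 6
The third differences are constant, confirming degree 3.
Interpolating (Newton forward form) and evaluating at s = 2 gives P(2) = 9.

9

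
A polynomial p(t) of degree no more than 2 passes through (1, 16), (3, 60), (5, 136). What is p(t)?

p(t) = 4t^2 + 6t + 6

Write p(t) = at^2 + bt + c. Substituting each data point gives a linear system:
  a + b + c = 16
  9a + 3b + c = 60
  25a + 5b + c = 136
Solving the system yields a = 4, b = 6, c = 6.
So p(t) = 4t² + 6t + 6.
Check: p(5) = 136. ✓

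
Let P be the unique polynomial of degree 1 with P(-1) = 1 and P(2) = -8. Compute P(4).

-14

Write P(s) = as + b. Substituting each data point gives a linear system:
  -a + b = 1
  2a + b = -8
Solving the system yields a = -3, b = -2.
So P(s) = -3s - 2.
Then P(4) = -14.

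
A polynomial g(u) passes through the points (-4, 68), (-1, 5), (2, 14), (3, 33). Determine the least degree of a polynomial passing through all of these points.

Divided differences on the nodes -4, -1, 2, 3:
  order 0: 68  5  14  33
  order 1: -21  3  19
  order 2: 4  4
  order 3: 0
The order-2 divided differences are all 4 (nonzero) and every higher order vanishes, so the data lies on a polynomial of degree exactly 2.

2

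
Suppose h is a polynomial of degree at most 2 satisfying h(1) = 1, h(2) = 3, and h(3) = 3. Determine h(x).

h(x) = -x^2 + 5x - 3

Write h(x) = ax^2 + bx + c. Substituting each data point gives a linear system:
  a + b + c = 1
  4a + 2b + c = 3
  9a + 3b + c = 3
Solving the system yields a = -1, b = 5, c = -3.
So h(x) = -x^2 + 5x - 3.
Check: h(2) = 3. ✓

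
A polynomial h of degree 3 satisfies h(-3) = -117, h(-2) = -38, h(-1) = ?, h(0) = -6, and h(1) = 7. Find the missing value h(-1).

-11

On equispaced nodes a degree-3 polynomial has vanishing fourth forward difference, so
  h(-3) - 4·h(-2) + 6·h(-1) - 4·h(0) + h(1) = 0.
Substituting the known values and solving for h(-1):
  6·h(-1) = -66
  h(-1) = -11.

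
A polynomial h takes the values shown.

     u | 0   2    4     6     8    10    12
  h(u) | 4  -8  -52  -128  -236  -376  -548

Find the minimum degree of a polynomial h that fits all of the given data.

Forward differences of the values at u = 0, 2, 4, 6, 8, 10, 12:
  h  : 4  -8  -52  -128  -236  -376  -548
  Δ  : -12  -44  -76  -108  -140  -172
  Δ^2: -32  -32  -32  -32  -32
  Δ^3: 0  0  0  0
  Δ^4: 0  0  0
  Δ^5: 0  0
  Δ^6: 0
The second differences are constant (-32) and nonzero, while all higher differences vanish, so the minimal degree is 2.

2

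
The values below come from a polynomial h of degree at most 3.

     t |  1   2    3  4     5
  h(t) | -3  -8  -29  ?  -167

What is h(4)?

-78

The 4 known points determine the degree-3 polynomial uniquely.
Write h(t) = at^3 + bt^2 + ct + d. Substituting each data point gives a linear system:
  a + b + c + d = -3
  8a + 4b + 2c + d = -8
  27a + 9b + 3c + d = -29
  125a + 25b + 5c + d = -167
Solving the system yields a = -2, b = 4, c = -3, d = -2.
So h(t) = -2t³ + 4t² - 3t - 2.
Then h(4) = -78.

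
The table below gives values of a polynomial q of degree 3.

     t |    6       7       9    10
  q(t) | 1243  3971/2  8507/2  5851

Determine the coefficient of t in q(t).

0

Write q(t) = at^3 + bt^2 + ct + d. Substituting each data point gives a linear system:
  216a + 36b + 6c + d = 1243
  343a + 49b + 7c + d = 3971/2
  729a + 81b + 9c + d = 8507/2
  1000a + 100b + 10c + d = 5851
Solving the system yields a = 6, b = -3/2, c = 0, d = 1.
So q(t) = 6t^3 - (3/2)t^2 + 1.
The coefficient of t is 0.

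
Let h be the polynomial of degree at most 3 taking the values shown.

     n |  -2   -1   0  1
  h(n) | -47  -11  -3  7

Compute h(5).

Write h(n) = an^3 + bn^2 + cn + d. Substituting each data point gives a linear system:
  -8a + 4b - 2c + d = -47
  -a + b - c + d = -11
  d = -3
  a + b + c + d = 7
Solving the system yields a = 5, b = 1, c = 4, d = -3.
So h(n) = 5n^3 + n^2 + 4n - 3.
Then h(5) = 667.

667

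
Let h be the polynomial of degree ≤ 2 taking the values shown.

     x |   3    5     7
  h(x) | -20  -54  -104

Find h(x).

h(x) = -2x^2 - x + 1

Write h(x) = ax^2 + bx + c. Substituting each data point gives a linear system:
  9a + 3b + c = -20
  25a + 5b + c = -54
  49a + 7b + c = -104
Solving the system yields a = -2, b = -1, c = 1.
So h(x) = -2x^2 - x + 1.
Check: h(3) = -20. ✓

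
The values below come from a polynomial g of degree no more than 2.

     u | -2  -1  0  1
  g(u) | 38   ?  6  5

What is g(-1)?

The 3 known points determine the degree-2 polynomial uniquely.
Write g(u) = au^2 + bu + c. Substituting each data point gives a linear system:
  4a - 2b + c = 38
  c = 6
  a + b + c = 5
Solving the system yields a = 5, b = -6, c = 6.
So g(u) = 5u² - 6u + 6.
Then g(-1) = 17.

17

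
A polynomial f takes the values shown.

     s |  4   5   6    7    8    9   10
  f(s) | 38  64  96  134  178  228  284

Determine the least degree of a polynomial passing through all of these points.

2

Forward differences of the values at s = 4, 5, 6, 7, 8, 9, 10:
  f  : 38  64  96  134  178  228  284
  Δ  : 26  32  38  44  50  56
  Δ^2: 6  6  6  6  6
  Δ^3: 0  0  0  0
  Δ^4: 0  0  0
  Δ^5: 0  0
  Δ^6: 0
The second differences are constant (6) and nonzero, while all higher differences vanish, so the minimal degree is 2.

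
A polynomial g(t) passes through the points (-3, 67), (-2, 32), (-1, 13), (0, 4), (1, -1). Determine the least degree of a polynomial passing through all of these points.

Forward differences of the values at t = -3, -2, -1, 0, 1:
  g  : 67  32  13  4  -1
  Δ  : -35  -19  -9  -5
  Δ^2: 16  10  4
  Δ^3: -6  -6
  Δ^4: 0
The third differences are constant (-6) and nonzero, while all higher differences vanish, so the minimal degree is 3.

3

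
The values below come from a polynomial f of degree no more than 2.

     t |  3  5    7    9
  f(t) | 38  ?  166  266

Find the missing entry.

90

The 3 known points determine the degree-2 polynomial uniquely.
Write f(t) = at^2 + bt + c. Substituting each data point gives a linear system:
  9a + 3b + c = 38
  49a + 7b + c = 166
  81a + 9b + c = 266
Solving the system yields a = 3, b = 2, c = 5.
So f(t) = 3t^2 + 2t + 5.
Then f(5) = 90.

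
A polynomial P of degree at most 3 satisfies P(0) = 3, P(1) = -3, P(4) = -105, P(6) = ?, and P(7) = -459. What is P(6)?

-303

The 4 known points determine the degree-3 polynomial uniquely.
Write P(u) = au^3 + bu^2 + cu + d. Substituting each data point gives a linear system:
  d = 3
  a + b + c + d = -3
  64a + 16b + 4c + d = -105
  343a + 49b + 7c + d = -459
Solving the system yields a = -1, b = -2, c = -3, d = 3.
So P(u) = -u^3 - 2u^2 - 3u + 3.
Then P(6) = -303.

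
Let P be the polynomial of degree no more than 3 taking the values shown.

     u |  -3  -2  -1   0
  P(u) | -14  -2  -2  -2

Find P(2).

46

Using the Lagrange interpolation formula with nodes -3, -2, -1, 0:
  L_0(u) = (u + 2)(u + 1)u / -6
  L_1(u) = (u + 3)(u + 1)u / 2
  L_2(u) = (u + 3)(u + 2)u / -2
  L_3(u) = (u + 3)(u + 2)(u + 1) / 6
Then P(u) = -14·L_0(u) - 2·L_1(u) - 2·L_2(u) - 2·L_3(u).
Expanding and collecting terms gives P(u) = 2u^3 + 6u^2 + 4u - 2.
Evaluating at u = 2: P(2) = 46.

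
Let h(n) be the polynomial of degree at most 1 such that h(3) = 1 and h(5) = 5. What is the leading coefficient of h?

Write h(n) = an + b. Substituting each data point gives a linear system:
  3a + b = 1
  5a + b = 5
Solving the system yields a = 2, b = -5.
So h(n) = 2n - 5.
The leading coefficient is 2.

2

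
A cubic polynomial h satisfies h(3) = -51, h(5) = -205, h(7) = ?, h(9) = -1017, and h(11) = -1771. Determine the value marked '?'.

The 4 known points determine the degree-3 polynomial uniquely.
Write h(t) = at^3 + bt^2 + ct + d. Substituting each data point gives a linear system:
  27a + 9b + 3c + d = -51
  125a + 25b + 5c + d = -205
  729a + 81b + 9c + d = -1017
  1331a + 121b + 11c + d = -1771
Solving the system yields a = -1, b = -4, c = 4, d = 0.
So h(t) = -t^3 - 4t^2 + 4t.
Then h(7) = -511.

-511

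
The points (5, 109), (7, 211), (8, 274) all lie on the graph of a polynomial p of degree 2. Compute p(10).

424

Using the Lagrange interpolation formula with nodes 5, 7, 8:
  L_0(t) = (t - 7)(t - 8) / 6
  L_1(t) = (t - 5)(t - 8) / -2
  L_2(t) = (t - 5)(t - 7) / 3
Then p(t) = 109·L_0(t) + 211·L_1(t) + 274·L_2(t).
Expanding and collecting terms gives p(t) = 4t² + 3t - 6.
Evaluating at t = 10: p(10) = 424.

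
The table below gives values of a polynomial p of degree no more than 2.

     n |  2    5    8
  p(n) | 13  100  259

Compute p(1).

Using the Lagrange interpolation formula with nodes 2, 5, 8:
  L_0(n) = (n - 5)(n - 8) / 18
  L_1(n) = (n - 2)(n - 8) / -9
  L_2(n) = (n - 2)(n - 5) / 18
Then p(n) = 13·L_0(n) + 100·L_1(n) + 259·L_2(n).
Expanding and collecting terms gives p(n) = 4n^2 + n - 5.
Evaluating at n = 1: p(1) = 0.

0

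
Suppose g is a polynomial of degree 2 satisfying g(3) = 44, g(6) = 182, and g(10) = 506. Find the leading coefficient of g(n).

Write g(n) = an^2 + bn + c. Substituting each data point gives a linear system:
  9a + 3b + c = 44
  36a + 6b + c = 182
  100a + 10b + c = 506
Solving the system yields a = 5, b = 1, c = -4.
So g(n) = 5n^2 + n - 4.
The leading coefficient is 5.

5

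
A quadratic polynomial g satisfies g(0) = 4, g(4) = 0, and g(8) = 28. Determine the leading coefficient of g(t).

1

Write g(t) = at^2 + bt + c. Substituting each data point gives a linear system:
  c = 4
  16a + 4b + c = 0
  64a + 8b + c = 28
Solving the system yields a = 1, b = -5, c = 4.
So g(t) = t^2 - 5t + 4.
The leading coefficient is 1.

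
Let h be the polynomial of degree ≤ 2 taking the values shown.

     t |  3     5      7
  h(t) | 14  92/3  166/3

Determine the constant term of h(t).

Write h(t) = at^2 + bt + c. Substituting each data point gives a linear system:
  9a + 3b + c = 14
  25a + 5b + c = 92/3
  49a + 7b + c = 166/3
Solving the system yields a = 1, b = 1/3, c = 4.
So h(t) = t² + (1/3)t + 4.
The constant term is 4.

4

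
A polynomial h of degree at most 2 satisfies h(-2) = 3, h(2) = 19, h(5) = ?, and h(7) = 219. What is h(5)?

115

The 3 known points determine the degree-2 polynomial uniquely.
Write h(u) = au^2 + bu + c. Substituting each data point gives a linear system:
  4a - 2b + c = 3
  4a + 2b + c = 19
  49a + 7b + c = 219
Solving the system yields a = 4, b = 4, c = -5.
So h(u) = 4u^2 + 4u - 5.
Then h(5) = 115.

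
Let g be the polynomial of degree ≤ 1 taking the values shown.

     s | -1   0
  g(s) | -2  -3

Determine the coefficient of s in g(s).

-1

Write g(s) = as + b. Substituting each data point gives a linear system:
  -a + b = -2
  b = -3
Solving the system yields a = -1, b = -3.
So g(s) = -s - 3.
The leading coefficient is -1.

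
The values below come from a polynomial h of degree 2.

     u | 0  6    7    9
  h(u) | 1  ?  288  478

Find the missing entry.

211

The 3 known points determine the degree-2 polynomial uniquely.
Write h(u) = au^2 + bu + c. Substituting each data point gives a linear system:
  c = 1
  49a + 7b + c = 288
  81a + 9b + c = 478
Solving the system yields a = 6, b = -1, c = 1.
So h(u) = 6u^2 - u + 1.
Then h(6) = 211.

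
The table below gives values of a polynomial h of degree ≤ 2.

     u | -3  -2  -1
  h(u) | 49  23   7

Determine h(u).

Write h(u) = au^2 + bu + c. Substituting each data point gives a linear system:
  9a - 3b + c = 49
  4a - 2b + c = 23
  a - b + c = 7
Solving the system yields a = 5, b = -1, c = 1.
So h(u) = 5u^2 - u + 1.
Check: h(-1) = 7. ✓

h(u) = 5u^2 - u + 1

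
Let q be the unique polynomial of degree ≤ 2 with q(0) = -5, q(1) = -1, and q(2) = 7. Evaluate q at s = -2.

-1

Write q(s) = as^2 + bs + c. Substituting each data point gives a linear system:
  c = -5
  a + b + c = -1
  4a + 2b + c = 7
Solving the system yields a = 2, b = 2, c = -5.
So q(s) = 2s^2 + 2s - 5.
Then q(-2) = -1.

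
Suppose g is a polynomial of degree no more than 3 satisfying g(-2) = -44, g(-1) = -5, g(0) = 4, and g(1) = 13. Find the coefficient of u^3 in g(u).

Write g(u) = au^3 + bu^2 + cu + d. Substituting each data point gives a linear system:
  -8a + 4b - 2c + d = -44
  -a + b - c + d = -5
  d = 4
  a + b + c + d = 13
Solving the system yields a = 5, b = 0, c = 4, d = 4.
So g(u) = 5u³ + 4u + 4.
The leading coefficient is 5.

5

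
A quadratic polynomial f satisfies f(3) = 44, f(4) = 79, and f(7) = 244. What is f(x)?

f(x) = 5x^2 - 1

Write f(x) = ax^2 + bx + c. Substituting each data point gives a linear system:
  9a + 3b + c = 44
  16a + 4b + c = 79
  49a + 7b + c = 244
Solving the system yields a = 5, b = 0, c = -1.
So f(x) = 5x^2 - 1.
Check: f(4) = 79. ✓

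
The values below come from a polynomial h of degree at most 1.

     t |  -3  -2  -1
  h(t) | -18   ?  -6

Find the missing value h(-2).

The 2 known points determine the degree-1 polynomial uniquely.
Write h(t) = at + b. Substituting each data point gives a linear system:
  -3a + b = -18
  -a + b = -6
Solving the system yields a = 6, b = 0.
So h(t) = 6t.
Then h(-2) = -12.

-12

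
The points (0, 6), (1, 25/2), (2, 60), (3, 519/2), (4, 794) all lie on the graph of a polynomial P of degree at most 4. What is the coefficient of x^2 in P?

Write P(x) = ax^4 + bx^3 + cx^2 + dx + e. Substituting each data point gives a linear system:
  e = 6
  a + b + c + d + e = 25/2
  16a + 8b + 4c + 2d + e = 60
  81a + 27b + 9c + 3d + e = 519/2
  256a + 64b + 16c + 4d + e = 794
Solving the system yields a = 3, b = 1/2, c = -2, d = 5, e = 6.
So P(x) = 3x⁴ + (1/2)x³ - 2x² + 5x + 6.
The coefficient of x^2 is -2.

-2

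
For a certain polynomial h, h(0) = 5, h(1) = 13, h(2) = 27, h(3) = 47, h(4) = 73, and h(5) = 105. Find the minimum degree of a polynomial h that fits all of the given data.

2

Forward differences of the values at u = 0, 1, 2, 3, 4, 5:
  h  : 5  13  27  47  73  105
  Δ  : 8  14  20  26  32
  Δ^2: 6  6  6  6
  Δ^3: 0  0  0
  Δ^4: 0  0
  Δ^5: 0
The second differences are constant (6) and nonzero, while all higher differences vanish, so the minimal degree is 2.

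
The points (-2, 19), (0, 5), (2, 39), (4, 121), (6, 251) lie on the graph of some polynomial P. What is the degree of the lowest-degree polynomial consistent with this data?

2

Forward differences of the values at t = -2, 0, 2, 4, 6:
  P  : 19  5  39  121  251
  Δ  : -14  34  82  130
  Δ^2: 48  48  48
  Δ^3: 0  0
  Δ^4: 0
The second differences are constant (48) and nonzero, while all higher differences vanish, so the minimal degree is 2.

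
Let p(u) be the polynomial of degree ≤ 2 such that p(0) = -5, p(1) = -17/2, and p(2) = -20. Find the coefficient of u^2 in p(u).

-4

Write p(u) = au^2 + bu + c. Substituting each data point gives a linear system:
  c = -5
  a + b + c = -17/2
  4a + 2b + c = -20
Solving the system yields a = -4, b = 1/2, c = -5.
So p(u) = -4u^2 + (1/2)u - 5.
The leading coefficient is -4.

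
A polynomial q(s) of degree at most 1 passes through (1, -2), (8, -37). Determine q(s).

Using the Lagrange interpolation formula with nodes 1, 8:
  L_0(s) = (s - 8) / -7
  L_1(s) = (s - 1) / 7
Then q(s) = -2·L_0(s) - 37·L_1(s).
Expanding and collecting terms gives q(s) = -5s + 3.
Check: q(1) = -2. ✓

q(s) = -5s + 3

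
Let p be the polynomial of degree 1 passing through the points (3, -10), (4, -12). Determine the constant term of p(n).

-4

Write p(n) = an + b. Substituting each data point gives a linear system:
  3a + b = -10
  4a + b = -12
Solving the system yields a = -2, b = -4.
So p(n) = -2n - 4.
The constant term is -4.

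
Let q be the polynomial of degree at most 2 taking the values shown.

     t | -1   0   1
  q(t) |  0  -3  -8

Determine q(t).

q(t) = -t^2 - 4t - 3

Write q(t) = at^2 + bt + c. Substituting each data point gives a linear system:
  a - b + c = 0
  c = -3
  a + b + c = -8
Solving the system yields a = -1, b = -4, c = -3.
So q(t) = -t^2 - 4t - 3.
Check: q(1) = -8. ✓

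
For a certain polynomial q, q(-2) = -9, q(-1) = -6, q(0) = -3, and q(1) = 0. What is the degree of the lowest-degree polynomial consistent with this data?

1

Forward differences of the values at x = -2, -1, 0, 1:
  q  : -9  -6  -3  0
  Δ  : 3  3  3
  Δ^2: 0  0
  Δ^3: 0
The first differences are constant (3) and nonzero, while all higher differences vanish, so the minimal degree is 1.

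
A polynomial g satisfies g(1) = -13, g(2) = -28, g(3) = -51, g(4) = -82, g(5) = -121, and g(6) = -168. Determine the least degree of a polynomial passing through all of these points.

2

Forward differences of the values at n = 1, 2, 3, 4, 5, 6:
  g  : -13  -28  -51  -82  -121  -168
  Δ  : -15  -23  -31  -39  -47
  Δ^2: -8  -8  -8  -8
  Δ^3: 0  0  0
  Δ^4: 0  0
  Δ^5: 0
The second differences are constant (-8) and nonzero, while all higher differences vanish, so the minimal degree is 2.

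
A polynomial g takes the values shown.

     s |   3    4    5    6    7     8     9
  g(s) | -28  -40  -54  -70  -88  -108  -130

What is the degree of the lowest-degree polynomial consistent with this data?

Forward differences of the values at s = 3, 4, 5, 6, 7, 8, 9:
  g  : -28  -40  -54  -70  -88  -108  -130
  Δ  : -12  -14  -16  -18  -20  -22
  Δ^2: -2  -2  -2  -2  -2
  Δ^3: 0  0  0  0
  Δ^4: 0  0  0
  Δ^5: 0  0
  Δ^6: 0
The second differences are constant (-2) and nonzero, while all higher differences vanish, so the minimal degree is 2.

2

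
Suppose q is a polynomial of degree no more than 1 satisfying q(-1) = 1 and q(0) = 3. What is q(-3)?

-3

Using the Lagrange interpolation formula with nodes -1, 0:
  L_0(x) = x / -1
  L_1(x) = (x + 1) / 1
Then q(x) = 1·L_0(x) + 3·L_1(x).
Expanding and collecting terms gives q(x) = 2x + 3.
Evaluating at x = -3: q(-3) = -3.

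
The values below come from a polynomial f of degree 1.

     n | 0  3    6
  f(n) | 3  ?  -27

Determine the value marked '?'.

-12

On equispaced nodes a degree-1 polynomial has vanishing second forward difference, so
  f(0) - 2·f(3) + f(6) = 0.
Substituting the known values and solving for f(3):
  -2·f(3) = 24
  f(3) = -12.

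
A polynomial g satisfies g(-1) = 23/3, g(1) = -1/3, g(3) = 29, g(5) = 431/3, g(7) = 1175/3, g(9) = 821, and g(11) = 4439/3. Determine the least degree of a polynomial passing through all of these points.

Forward differences of the values at u = -1, 1, 3, 5, 7, 9, 11:
  g  : 23/3  -1/3  29  431/3  1175/3  821  4439/3
  Δ  : -8  88/3  344/3  248  1288/3  1976/3
  Δ^2: 112/3  256/3  400/3  544/3  688/3
  Δ^3: 48  48  48  48
  Δ^4: 0  0  0
  Δ^5: 0  0
  Δ^6: 0
The third differences are constant (48) and nonzero, while all higher differences vanish, so the minimal degree is 3.

3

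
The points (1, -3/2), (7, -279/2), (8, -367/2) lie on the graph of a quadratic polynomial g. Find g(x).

g(x) = -3x^2 + x + 1/2

Using the Lagrange interpolation formula with nodes 1, 7, 8:
  L_0(x) = (x - 7)(x - 8) / 42
  L_1(x) = (x - 1)(x - 8) / -6
  L_2(x) = (x - 1)(x - 7) / 7
Then g(x) = -3/2·L_0(x) - 279/2·L_1(x) - 367/2·L_2(x).
Expanding and collecting terms gives g(x) = -3x² + x + 1/2.
Check: g(8) = -367/2. ✓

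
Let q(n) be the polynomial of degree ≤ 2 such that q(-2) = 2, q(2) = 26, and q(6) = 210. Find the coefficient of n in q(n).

Write q(n) = an^2 + bn + c. Substituting each data point gives a linear system:
  4a - 2b + c = 2
  4a + 2b + c = 26
  36a + 6b + c = 210
Solving the system yields a = 5, b = 6, c = -6.
So q(n) = 5n^2 + 6n - 6.
The coefficient of n is 6.

6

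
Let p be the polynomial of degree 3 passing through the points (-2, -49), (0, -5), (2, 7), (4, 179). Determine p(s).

Using the Lagrange interpolation formula with nodes -2, 0, 2, 4:
  L_0(s) = s(s - 2)(s - 4) / -48
  L_1(s) = (s + 2)(s - 2)(s - 4) / 16
  L_2(s) = (s + 2)s(s - 4) / -16
  L_3(s) = (s + 2)s(s - 2) / 48
Then p(s) = -49·L_0(s) - 5·L_1(s) + 7·L_2(s) + 179·L_3(s).
Expanding and collecting terms gives p(s) = 4s^3 - 4s^2 - 2s - 5.
Check: p(4) = 179. ✓

p(s) = 4s^3 - 4s^2 - 2s - 5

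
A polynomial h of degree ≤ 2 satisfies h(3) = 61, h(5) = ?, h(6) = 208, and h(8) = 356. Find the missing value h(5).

The 3 known points determine the degree-2 polynomial uniquely.
Write h(t) = at^2 + bt + c. Substituting each data point gives a linear system:
  9a + 3b + c = 61
  36a + 6b + c = 208
  64a + 8b + c = 356
Solving the system yields a = 5, b = 4, c = 4.
So h(t) = 5t^2 + 4t + 4.
Then h(5) = 149.

149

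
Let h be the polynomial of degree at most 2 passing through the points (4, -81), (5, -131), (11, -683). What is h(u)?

Write h(u) = au^2 + bu + c. Substituting each data point gives a linear system:
  16a + 4b + c = -81
  25a + 5b + c = -131
  121a + 11b + c = -683
Solving the system yields a = -6, b = 4, c = -1.
So h(u) = -6u^2 + 4u - 1.
Check: h(11) = -683. ✓

h(u) = -6u^2 + 4u - 1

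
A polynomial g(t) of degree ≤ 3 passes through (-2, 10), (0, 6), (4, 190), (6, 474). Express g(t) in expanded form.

g(t) = t^3 + 6t^2 + 6t + 6

Write g(t) = at^3 + bt^2 + ct + d. Substituting each data point gives a linear system:
  -8a + 4b - 2c + d = 10
  d = 6
  64a + 16b + 4c + d = 190
  216a + 36b + 6c + d = 474
Solving the system yields a = 1, b = 6, c = 6, d = 6.
So g(t) = t^3 + 6t^2 + 6t + 6.
Check: g(4) = 190. ✓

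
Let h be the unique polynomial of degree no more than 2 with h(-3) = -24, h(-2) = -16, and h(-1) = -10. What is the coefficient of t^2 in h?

-1

Write h(t) = at^2 + bt + c. Substituting each data point gives a linear system:
  9a - 3b + c = -24
  4a - 2b + c = -16
  a - b + c = -10
Solving the system yields a = -1, b = 3, c = -6.
So h(t) = -t^2 + 3t - 6.
The leading coefficient is -1.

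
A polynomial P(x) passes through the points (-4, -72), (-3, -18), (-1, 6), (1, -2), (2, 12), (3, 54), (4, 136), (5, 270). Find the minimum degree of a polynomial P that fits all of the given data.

Divided differences on the nodes -4, -3, -1, 1, 2, 3, 4, 5:
  order 0: -72  -18  6  -2  12  54  136  270
  order 1: 54  12  -4  14  42  82  134
  order 2: -14  -4  6  14  20  26
  order 3: 2  2  2  2  2
  order 4: 0  0  0  0
  order 5: 0  0  0
  order 6: 0  0
  order 7: 0
The order-3 divided differences are all 2 (nonzero) and every higher order vanishes, so the data lies on a polynomial of degree exactly 3.

3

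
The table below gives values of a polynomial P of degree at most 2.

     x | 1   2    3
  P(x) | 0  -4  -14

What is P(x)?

Write P(x) = ax^2 + bx + c. Substituting each data point gives a linear system:
  a + b + c = 0
  4a + 2b + c = -4
  9a + 3b + c = -14
Solving the system yields a = -3, b = 5, c = -2.
So P(x) = -3x² + 5x - 2.
Check: P(3) = -14. ✓

P(x) = -3x^2 + 5x - 2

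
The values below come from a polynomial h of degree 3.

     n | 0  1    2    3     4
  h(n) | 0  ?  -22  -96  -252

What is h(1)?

On equispaced nodes a degree-3 polynomial has vanishing fourth forward difference, so
  h(0) - 4·h(1) + 6·h(2) - 4·h(3) + h(4) = 0.
Substituting the known values and solving for h(1):
  -4·h(1) = 0
  h(1) = 0.

0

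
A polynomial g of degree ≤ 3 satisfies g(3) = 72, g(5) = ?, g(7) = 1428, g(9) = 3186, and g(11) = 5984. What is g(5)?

On equispaced nodes a degree-3 polynomial has vanishing fourth forward difference, so
  g(3) - 4·g(5) + 6·g(7) - 4·g(9) + g(11) = 0.
Substituting the known values and solving for g(5):
  -4·g(5) = -1880
  g(5) = 470.

470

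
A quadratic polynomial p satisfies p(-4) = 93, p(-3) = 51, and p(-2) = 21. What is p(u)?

Using the Lagrange interpolation formula with nodes -4, -3, -2:
  L_0(u) = (u + 3)(u + 2) / 2
  L_1(u) = (u + 4)(u + 2) / -1
  L_2(u) = (u + 4)(u + 3) / 2
Then p(u) = 93·L_0(u) + 51·L_1(u) + 21·L_2(u).
Expanding and collecting terms gives p(u) = 6u^2 - 3.
Check: p(-3) = 51. ✓

p(u) = 6u^2 - 3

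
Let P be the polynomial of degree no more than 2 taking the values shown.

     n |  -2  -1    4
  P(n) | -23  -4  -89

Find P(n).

Using the Lagrange interpolation formula with nodes -2, -1, 4:
  L_0(n) = (n + 1)(n - 4) / 6
  L_1(n) = (n + 2)(n - 4) / -5
  L_2(n) = (n + 2)(n + 1) / 30
Then P(n) = -23·L_0(n) - 4·L_1(n) - 89·L_2(n).
Expanding and collecting terms gives P(n) = -6n^2 + n + 3.
Check: P(-2) = -23. ✓

P(n) = -6n^2 + n + 3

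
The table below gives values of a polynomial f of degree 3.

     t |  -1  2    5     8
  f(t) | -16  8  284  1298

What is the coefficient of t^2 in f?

Write f(t) = at^3 + bt^2 + ct + d. Substituting each data point gives a linear system:
  -a + b - c + d = -16
  8a + 4b + 2c + d = 8
  125a + 25b + 5c + d = 284
  512a + 64b + 8c + d = 1298
Solving the system yields a = 3, b = -4, c = 3, d = -6.
So f(t) = 3t^3 - 4t^2 + 3t - 6.
The coefficient of t^2 is -4.

-4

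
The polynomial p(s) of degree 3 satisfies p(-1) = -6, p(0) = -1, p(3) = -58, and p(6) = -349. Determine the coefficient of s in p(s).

2

Write p(s) = as^3 + bs^2 + cs + d. Substituting each data point gives a linear system:
  -a + b - c + d = -6
  d = -1
  27a + 9b + 3c + d = -58
  216a + 36b + 6c + d = -349
Solving the system yields a = -1, b = -4, c = 2, d = -1.
So p(s) = -s^3 - 4s^2 + 2s - 1.
The coefficient of s is 2.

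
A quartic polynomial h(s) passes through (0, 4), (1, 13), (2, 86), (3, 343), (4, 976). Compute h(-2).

58

Write h(s) = as^4 + bs^3 + cs^2 + ds + e. Substituting each data point gives a linear system:
  e = 4
  a + b + c + d + e = 13
  16a + 8b + 4c + 2d + e = 86
  81a + 27b + 9c + 3d + e = 343
  256a + 64b + 16c + 4d + e = 976
Solving the system yields a = 3, b = 2, c = 5, d = -1, e = 4.
So h(s) = 3s^4 + 2s^3 + 5s^2 - s + 4.
Then h(-2) = 58.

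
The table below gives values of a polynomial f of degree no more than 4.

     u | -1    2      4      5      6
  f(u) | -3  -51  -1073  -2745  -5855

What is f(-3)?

-401

Using the Lagrange interpolation formula with nodes -1, 2, 4, 5, 6:
  L_0(u) = (u - 2)(u - 4)(u - 5)(u - 6) / 630
  L_1(u) = (u + 1)(u - 4)(u - 5)(u - 6) / -72
  L_2(u) = (u + 1)(u - 2)(u - 5)(u - 6) / 20
  L_3(u) = (u + 1)(u - 2)(u - 4)(u - 6) / -18
  L_4(u) = (u + 1)(u - 2)(u - 4)(u - 5) / 56
Then f(u) = -3·L_0(u) - 51·L_1(u) - 1073·L_2(u) - 2745·L_3(u) - 5855·L_4(u).
Expanding and collecting terms gives f(u) = -5u^4 + 2u^3 + 6u^2 - 3u - 5.
Evaluating at u = -3: f(-3) = -401.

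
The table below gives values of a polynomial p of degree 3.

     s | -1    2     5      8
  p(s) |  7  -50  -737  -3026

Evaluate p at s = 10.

-5922

Write p(s) = as^3 + bs^2 + cs + d. Substituting each data point gives a linear system:
  -a + b - c + d = 7
  8a + 4b + 2c + d = -50
  125a + 25b + 5c + d = -737
  512a + 64b + 8c + d = -3026
Solving the system yields a = -6, b = 1, c = -2, d = -2.
So p(s) = -6s^3 + s^2 - 2s - 2.
Then p(10) = -5922.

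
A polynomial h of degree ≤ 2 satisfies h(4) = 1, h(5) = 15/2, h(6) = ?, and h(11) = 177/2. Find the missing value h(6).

16

The 3 known points determine the degree-2 polynomial uniquely.
Write h(n) = an^2 + bn + c. Substituting each data point gives a linear system:
  16a + 4b + c = 1
  25a + 5b + c = 15/2
  121a + 11b + c = 177/2
Solving the system yields a = 1, b = -5/2, c = -5.
So h(n) = n² - (5/2)n - 5.
Then h(6) = 16.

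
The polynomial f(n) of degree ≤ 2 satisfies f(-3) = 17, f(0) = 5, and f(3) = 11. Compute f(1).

5

Forward differences of the values at n = -3, 0, 3:
  f  : 17  5  11
  Δ  : -12  6
  Δ^2: 18
The second differences are constant, confirming degree 2.
Interpolating (Newton forward form) and evaluating at n = 1 gives f(1) = 5.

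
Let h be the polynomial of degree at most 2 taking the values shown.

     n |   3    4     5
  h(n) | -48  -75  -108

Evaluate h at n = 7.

Forward differences of the values at n = 3, 4, 5:
  h  : -48  -75  -108
  Δ  : -27  -33
  Δ^2: -6
The second differences are constant, confirming degree 2.
Interpolating (Newton forward form) and evaluating at n = 7 gives h(7) = -192.

-192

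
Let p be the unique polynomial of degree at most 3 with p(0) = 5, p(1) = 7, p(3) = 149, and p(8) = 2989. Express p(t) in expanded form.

p(t) = 6t^3 - t^2 - 3t + 5

Write p(t) = at^3 + bt^2 + ct + d. Substituting each data point gives a linear system:
  d = 5
  a + b + c + d = 7
  27a + 9b + 3c + d = 149
  512a + 64b + 8c + d = 2989
Solving the system yields a = 6, b = -1, c = -3, d = 5.
So p(t) = 6t^3 - t^2 - 3t + 5.
Check: p(3) = 149. ✓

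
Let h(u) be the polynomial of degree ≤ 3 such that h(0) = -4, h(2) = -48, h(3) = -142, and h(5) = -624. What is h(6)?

-1072

Using the Lagrange interpolation formula with nodes 0, 2, 3, 5:
  L_0(u) = (u - 2)(u - 3)(u - 5) / -30
  L_1(u) = u(u - 3)(u - 5) / 6
  L_2(u) = u(u - 2)(u - 5) / -6
  L_3(u) = u(u - 2)(u - 3) / 30
Then h(u) = -4·L_0(u) - 48·L_1(u) - 142·L_2(u) - 624·L_3(u).
Expanding and collecting terms gives h(u) = -5u³ + u² - 4u - 4.
Evaluating at u = 6: h(6) = -1072.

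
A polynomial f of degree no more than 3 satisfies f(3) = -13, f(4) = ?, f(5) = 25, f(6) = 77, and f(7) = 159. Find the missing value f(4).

On equispaced nodes a degree-3 polynomial has vanishing fourth forward difference, so
  f(3) - 4·f(4) + 6·f(5) - 4·f(6) + f(7) = 0.
Substituting the known values and solving for f(4):
  -4·f(4) = 12
  f(4) = -3.

-3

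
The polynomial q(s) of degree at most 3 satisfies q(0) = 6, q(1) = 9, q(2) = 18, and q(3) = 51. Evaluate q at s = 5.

Forward differences of the values at s = 0, 1, 2, 3:
  q  : 6  9  18  51
  Δ  : 3  9  33
  Δ^2: 6  24
  Δ^3: 18
The third differences are constant, confirming degree 3.
Interpolating (Newton forward form) and evaluating at s = 5 gives q(5) = 261.

261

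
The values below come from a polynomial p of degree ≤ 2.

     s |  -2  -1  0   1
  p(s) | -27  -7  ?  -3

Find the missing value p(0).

1

The 3 known points determine the degree-2 polynomial uniquely.
Write p(s) = as^2 + bs + c. Substituting each data point gives a linear system:
  4a - 2b + c = -27
  a - b + c = -7
  a + b + c = -3
Solving the system yields a = -6, b = 2, c = 1.
So p(s) = -6s^2 + 2s + 1.
Then p(0) = 1.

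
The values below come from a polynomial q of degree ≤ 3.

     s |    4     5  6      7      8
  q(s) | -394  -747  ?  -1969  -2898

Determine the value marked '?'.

-1262

On equispaced nodes a degree-3 polynomial has vanishing fourth forward difference, so
  q(4) - 4·q(5) + 6·q(6) - 4·q(7) + q(8) = 0.
Substituting the known values and solving for q(6):
  6·q(6) = -7572
  q(6) = -1262.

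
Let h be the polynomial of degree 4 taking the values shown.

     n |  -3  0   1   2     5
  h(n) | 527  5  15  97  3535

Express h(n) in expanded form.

Using the Lagrange interpolation formula with nodes -3, 0, 1, 2, 5:
  L_0(n) = n(n - 1)(n - 2)(n - 5) / 480
  L_1(n) = (n + 3)(n - 1)(n - 2)(n - 5) / -30
  L_2(n) = (n + 3)n(n - 2)(n - 5) / 16
  L_3(n) = (n + 3)n(n - 1)(n - 5) / -30
  L_4(n) = (n + 3)n(n - 1)(n - 2) / 480
Then h(n) = 527·L_0(n) + 5·L_1(n) + 15·L_2(n) + 97·L_3(n) + 3535·L_4(n).
Expanding and collecting terms gives h(n) = 6n^4 - 2n^3 + 6n + 5.
Check: h(5) = 3535. ✓

h(n) = 6n^4 - 2n^3 + 6n + 5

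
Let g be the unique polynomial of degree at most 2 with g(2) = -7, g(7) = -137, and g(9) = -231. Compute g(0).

3

Using the Lagrange interpolation formula with nodes 2, 7, 9:
  L_0(n) = (n - 7)(n - 9) / 35
  L_1(n) = (n - 2)(n - 9) / -10
  L_2(n) = (n - 2)(n - 7) / 14
Then g(n) = -7·L_0(n) - 137·L_1(n) - 231·L_2(n).
Expanding and collecting terms gives g(n) = -3n^2 + n + 3.
Evaluating at n = 0: g(0) = 3.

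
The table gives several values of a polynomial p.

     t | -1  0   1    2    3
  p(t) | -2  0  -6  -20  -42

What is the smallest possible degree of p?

Forward differences of the values at t = -1, 0, 1, 2, 3:
  p  : -2  0  -6  -20  -42
  Δ  : 2  -6  -14  -22
  Δ^2: -8  -8  -8
  Δ^3: 0  0
  Δ^4: 0
The second differences are constant (-8) and nonzero, while all higher differences vanish, so the minimal degree is 2.

2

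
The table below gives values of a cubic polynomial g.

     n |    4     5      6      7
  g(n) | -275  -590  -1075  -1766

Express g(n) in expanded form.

Write g(n) = an^3 + bn^2 + cn + d. Substituting each data point gives a linear system:
  64a + 16b + 4c + d = -275
  125a + 25b + 5c + d = -590
  216a + 36b + 6c + d = -1075
  343a + 49b + 7c + d = -1766
Solving the system yields a = -6, b = 5, c = 6, d = 5.
So g(n) = -6n³ + 5n² + 6n + 5.
Check: g(7) = -1766. ✓

g(n) = -6n^3 + 5n^2 + 6n + 5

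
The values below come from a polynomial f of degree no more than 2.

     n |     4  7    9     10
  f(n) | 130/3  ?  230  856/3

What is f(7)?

The 3 known points determine the degree-2 polynomial uniquely.
Write f(n) = an^2 + bn + c. Substituting each data point gives a linear system:
  16a + 4b + c = 130/3
  81a + 9b + c = 230
  100a + 10b + c = 856/3
Solving the system yields a = 3, b = -5/3, c = 2.
So f(n) = 3n² - (5/3)n + 2.
Then f(7) = 412/3.

412/3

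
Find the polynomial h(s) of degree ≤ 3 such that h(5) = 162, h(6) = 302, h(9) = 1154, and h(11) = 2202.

h(s) = 2s^3 - 4s^2 + 2s + 2

Write h(s) = as^3 + bs^2 + cs + d. Substituting each data point gives a linear system:
  125a + 25b + 5c + d = 162
  216a + 36b + 6c + d = 302
  729a + 81b + 9c + d = 1154
  1331a + 121b + 11c + d = 2202
Solving the system yields a = 2, b = -4, c = 2, d = 2.
So h(s) = 2s^3 - 4s^2 + 2s + 2.
Check: h(11) = 2202. ✓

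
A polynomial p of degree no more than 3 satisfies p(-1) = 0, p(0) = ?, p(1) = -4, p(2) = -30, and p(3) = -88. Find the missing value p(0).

The 4 known points determine the degree-3 polynomial uniquely.
Write p(u) = au^3 + bu^2 + cu + d. Substituting each data point gives a linear system:
  -a + b - c + d = 0
  a + b + c + d = -4
  8a + 4b + 2c + d = -30
  27a + 9b + 3c + d = -88
Solving the system yields a = -2, b = -4, c = 0, d = 2.
So p(u) = -2u³ - 4u² + 2.
Then p(0) = 2.

2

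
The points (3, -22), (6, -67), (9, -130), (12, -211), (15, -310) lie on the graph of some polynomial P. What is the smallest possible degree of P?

Forward differences of the values at t = 3, 6, 9, 12, 15:
  P  : -22  -67  -130  -211  -310
  Δ  : -45  -63  -81  -99
  Δ^2: -18  -18  -18
  Δ^3: 0  0
  Δ^4: 0
The second differences are constant (-18) and nonzero, while all higher differences vanish, so the minimal degree is 2.

2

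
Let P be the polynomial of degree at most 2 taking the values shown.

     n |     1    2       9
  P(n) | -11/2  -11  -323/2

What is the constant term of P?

-4

Write P(n) = an^2 + bn + c. Substituting each data point gives a linear system:
  a + b + c = -11/2
  4a + 2b + c = -11
  81a + 9b + c = -323/2
Solving the system yields a = -2, b = 1/2, c = -4.
So P(n) = -2n² + (1/2)n - 4.
The constant term is -4.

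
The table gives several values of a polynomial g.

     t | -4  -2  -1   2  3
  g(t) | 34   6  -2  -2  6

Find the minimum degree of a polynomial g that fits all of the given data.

Divided differences on the nodes -4, -2, -1, 2, 3:
  order 0: 34  6  -2  -2  6
  order 1: -14  -8  0  8
  order 2: 2  2  2
  order 3: 0  0
  order 4: 0
The order-2 divided differences are all 2 (nonzero) and every higher order vanishes, so the data lies on a polynomial of degree exactly 2.

2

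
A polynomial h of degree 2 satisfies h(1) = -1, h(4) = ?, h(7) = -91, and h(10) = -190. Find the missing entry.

-28

On equispaced nodes a degree-2 polynomial has vanishing third forward difference, so
  - h(1) + 3·h(4) - 3·h(7) + h(10) = 0.
Substituting the known values and solving for h(4):
  3·h(4) = -84
  h(4) = -28.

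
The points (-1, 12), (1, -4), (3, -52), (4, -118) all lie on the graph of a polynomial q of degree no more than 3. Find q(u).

Write q(u) = au^3 + bu^2 + cu + d. Substituting each data point gives a linear system:
  -a + b - c + d = 12
  a + b + c + d = -4
  27a + 9b + 3c + d = -52
  64a + 16b + 4c + d = -118
Solving the system yields a = -2, b = 2, c = -6, d = 2.
So q(u) = -2u³ + 2u² - 6u + 2.
Check: q(4) = -118. ✓

q(u) = -2u^3 + 2u^2 - 6u + 2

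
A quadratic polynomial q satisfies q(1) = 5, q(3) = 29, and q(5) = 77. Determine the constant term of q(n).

Write q(n) = an^2 + bn + c. Substituting each data point gives a linear system:
  a + b + c = 5
  9a + 3b + c = 29
  25a + 5b + c = 77
Solving the system yields a = 3, b = 0, c = 2.
So q(n) = 3n^2 + 2.
The constant term is 2.

2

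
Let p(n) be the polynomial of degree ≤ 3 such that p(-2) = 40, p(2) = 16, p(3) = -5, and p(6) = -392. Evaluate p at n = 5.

Using the Lagrange interpolation formula with nodes -2, 2, 3, 6:
  L_0(n) = (n - 2)(n - 3)(n - 6) / -160
  L_1(n) = (n + 2)(n - 3)(n - 6) / 16
  L_2(n) = (n + 2)(n - 2)(n - 6) / -15
  L_3(n) = (n + 2)(n - 2)(n - 3) / 96
Then p(n) = 40·L_0(n) + 16·L_1(n) - 5·L_2(n) - 392·L_3(n).
Expanding and collecting terms gives p(n) = -3n³ + 6n² + 6n + 4.
Evaluating at n = 5: p(5) = -191.

-191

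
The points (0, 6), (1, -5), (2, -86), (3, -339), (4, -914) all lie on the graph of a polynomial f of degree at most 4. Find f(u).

f(u) = -2u^4 - 5u^3 - 6u^2 + 2u + 6

Write f(u) = au^4 + bu^3 + cu^2 + du + e. Substituting each data point gives a linear system:
  e = 6
  a + b + c + d + e = -5
  16a + 8b + 4c + 2d + e = -86
  81a + 27b + 9c + 3d + e = -339
  256a + 64b + 16c + 4d + e = -914
Solving the system yields a = -2, b = -5, c = -6, d = 2, e = 6.
So f(u) = -2u⁴ - 5u³ - 6u² + 2u + 6.
Check: f(4) = -914. ✓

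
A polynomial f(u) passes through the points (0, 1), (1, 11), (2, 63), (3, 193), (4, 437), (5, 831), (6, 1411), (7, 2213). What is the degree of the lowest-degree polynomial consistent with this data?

3

Divided differences on the nodes 0, 1, 2, 3, 4, 5, 6, 7:
  order 0: 1  11  63  193  437  831  1411  2213
  order 1: 10  52  130  244  394  580  802
  order 2: 21  39  57  75  93  111
  order 3: 6  6  6  6  6
  order 4: 0  0  0  0
  order 5: 0  0  0
  order 6: 0  0
  order 7: 0
The order-3 divided differences are all 6 (nonzero) and every higher order vanishes, so the data lies on a polynomial of degree exactly 3.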